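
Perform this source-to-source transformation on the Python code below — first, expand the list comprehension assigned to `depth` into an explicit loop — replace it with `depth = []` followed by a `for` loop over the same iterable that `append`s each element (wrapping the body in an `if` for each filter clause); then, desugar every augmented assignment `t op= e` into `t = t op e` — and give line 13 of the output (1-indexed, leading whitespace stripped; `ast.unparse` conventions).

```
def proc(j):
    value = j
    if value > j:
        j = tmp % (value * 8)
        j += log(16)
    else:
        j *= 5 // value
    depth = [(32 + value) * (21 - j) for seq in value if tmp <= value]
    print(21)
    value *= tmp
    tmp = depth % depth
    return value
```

value = value * tmp

Transformed code:
def proc(j):
    value = j
    if value > j:
        j = tmp % (value * 8)
        j = j + log(16)
    else:
        j = j * (5 // value)
    depth = []
    for seq in value:
        if tmp <= value:
            depth.append((32 + value) * (21 - j))
    print(21)
    value = value * tmp
    tmp = depth % depth
    return value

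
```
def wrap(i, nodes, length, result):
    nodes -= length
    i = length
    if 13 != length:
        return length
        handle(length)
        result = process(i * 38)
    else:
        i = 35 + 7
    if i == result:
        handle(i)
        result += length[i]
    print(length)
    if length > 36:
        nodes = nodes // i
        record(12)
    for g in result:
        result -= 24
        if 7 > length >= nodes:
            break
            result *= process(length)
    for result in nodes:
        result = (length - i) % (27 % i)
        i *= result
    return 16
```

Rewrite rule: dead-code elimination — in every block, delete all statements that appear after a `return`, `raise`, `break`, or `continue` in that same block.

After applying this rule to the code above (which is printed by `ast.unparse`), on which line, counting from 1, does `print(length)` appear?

11

Transformed code:
def wrap(i, nodes, length, result):
    nodes -= length
    i = length
    if 13 != length:
        return length
    else:
        i = 35 + 7
    if i == result:
        handle(i)
        result += length[i]
    print(length)
    if length > 36:
        nodes = nodes // i
        record(12)
    for g in result:
        result -= 24
        if 7 > length >= nodes:
            break
    for result in nodes:
        result = (length - i) % (27 % i)
        i *= result
    return 16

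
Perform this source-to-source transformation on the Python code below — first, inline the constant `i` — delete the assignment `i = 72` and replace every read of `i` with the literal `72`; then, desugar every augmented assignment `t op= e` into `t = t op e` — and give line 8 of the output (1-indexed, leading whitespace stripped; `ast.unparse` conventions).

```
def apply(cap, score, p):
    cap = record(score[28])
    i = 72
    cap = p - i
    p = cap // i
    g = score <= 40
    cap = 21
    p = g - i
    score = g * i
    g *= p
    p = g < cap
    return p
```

score = g * 72

Transformed code:
def apply(cap, score, p):
    cap = record(score[28])
    cap = p - 72
    p = cap // 72
    g = score <= 40
    cap = 21
    p = g - 72
    score = g * 72
    g = g * p
    p = g < cap
    return p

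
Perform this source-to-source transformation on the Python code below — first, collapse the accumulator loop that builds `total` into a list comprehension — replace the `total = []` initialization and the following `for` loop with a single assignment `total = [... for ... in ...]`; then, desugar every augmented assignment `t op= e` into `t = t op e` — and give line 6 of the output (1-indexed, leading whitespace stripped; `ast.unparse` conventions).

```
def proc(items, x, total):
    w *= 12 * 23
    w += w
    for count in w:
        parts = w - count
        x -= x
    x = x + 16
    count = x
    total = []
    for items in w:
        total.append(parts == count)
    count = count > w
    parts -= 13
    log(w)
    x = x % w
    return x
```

x = x - x

Transformed code:
def proc(items, x, total):
    w = w * (12 * 23)
    w = w + w
    for count in w:
        parts = w - count
        x = x - x
    x = x + 16
    count = x
    total = [parts == count for items in w]
    count = count > w
    parts = parts - 13
    log(w)
    x = x % w
    return x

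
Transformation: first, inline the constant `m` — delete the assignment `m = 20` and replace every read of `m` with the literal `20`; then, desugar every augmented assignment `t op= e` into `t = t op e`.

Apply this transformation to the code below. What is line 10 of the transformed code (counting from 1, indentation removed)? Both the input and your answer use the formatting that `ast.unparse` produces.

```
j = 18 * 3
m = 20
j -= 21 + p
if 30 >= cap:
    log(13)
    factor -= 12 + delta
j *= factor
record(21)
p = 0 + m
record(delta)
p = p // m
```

Transformed code:
j = 18 * 3
j = j - (21 + p)
if 30 >= cap:
    log(13)
    factor = factor - (12 + delta)
j = j * factor
record(21)
p = 0 + 20
record(delta)
p = p // 20

p = p // 20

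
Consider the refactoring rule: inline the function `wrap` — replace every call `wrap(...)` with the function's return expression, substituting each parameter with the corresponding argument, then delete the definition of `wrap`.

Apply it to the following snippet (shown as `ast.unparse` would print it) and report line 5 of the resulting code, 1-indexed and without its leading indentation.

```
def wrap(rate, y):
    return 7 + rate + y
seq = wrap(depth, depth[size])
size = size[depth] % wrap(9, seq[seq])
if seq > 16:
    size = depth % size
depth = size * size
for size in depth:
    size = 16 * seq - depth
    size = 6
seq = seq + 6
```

depth = size * size

Transformed code:
seq = 7 + depth + depth[size]
size = size[depth] % (7 + 9 + seq[seq])
if seq > 16:
    size = depth % size
depth = size * size
for size in depth:
    size = 16 * seq - depth
    size = 6
seq = seq + 6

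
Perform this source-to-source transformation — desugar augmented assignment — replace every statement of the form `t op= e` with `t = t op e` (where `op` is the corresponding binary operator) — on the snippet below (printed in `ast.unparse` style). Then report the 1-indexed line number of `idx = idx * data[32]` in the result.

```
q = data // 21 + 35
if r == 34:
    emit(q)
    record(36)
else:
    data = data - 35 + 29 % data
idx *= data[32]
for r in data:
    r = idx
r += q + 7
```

7

Transformed code:
q = data // 21 + 35
if r == 34:
    emit(q)
    record(36)
else:
    data = data - 35 + 29 % data
idx = idx * data[32]
for r in data:
    r = idx
r = r + (q + 7)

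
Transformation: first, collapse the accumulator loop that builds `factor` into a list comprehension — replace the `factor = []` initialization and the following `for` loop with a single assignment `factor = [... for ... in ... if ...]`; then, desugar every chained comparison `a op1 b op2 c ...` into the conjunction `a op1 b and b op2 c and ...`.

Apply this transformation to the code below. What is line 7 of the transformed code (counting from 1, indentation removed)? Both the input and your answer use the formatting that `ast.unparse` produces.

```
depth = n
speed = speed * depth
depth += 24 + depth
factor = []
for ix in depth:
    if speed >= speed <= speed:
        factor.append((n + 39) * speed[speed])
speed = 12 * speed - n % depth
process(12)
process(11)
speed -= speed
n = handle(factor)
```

process(11)

Transformed code:
depth = n
speed = speed * depth
depth += 24 + depth
factor = [(n + 39) * speed[speed] for ix in depth if speed >= speed and speed <= speed]
speed = 12 * speed - n % depth
process(12)
process(11)
speed -= speed
n = handle(factor)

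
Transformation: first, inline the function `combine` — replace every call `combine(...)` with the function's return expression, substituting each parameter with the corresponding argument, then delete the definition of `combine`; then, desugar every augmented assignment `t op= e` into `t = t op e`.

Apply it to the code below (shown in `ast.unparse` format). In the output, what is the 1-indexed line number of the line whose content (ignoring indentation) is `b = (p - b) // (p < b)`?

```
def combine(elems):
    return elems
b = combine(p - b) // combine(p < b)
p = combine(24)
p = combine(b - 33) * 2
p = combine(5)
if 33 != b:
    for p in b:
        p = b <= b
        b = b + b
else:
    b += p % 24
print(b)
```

1

Transformed code:
b = (p - b) // (p < b)
p = 24
p = (b - 33) * 2
p = 5
if 33 != b:
    for p in b:
        p = b <= b
        b = b + b
else:
    b = b + p % 24
print(b)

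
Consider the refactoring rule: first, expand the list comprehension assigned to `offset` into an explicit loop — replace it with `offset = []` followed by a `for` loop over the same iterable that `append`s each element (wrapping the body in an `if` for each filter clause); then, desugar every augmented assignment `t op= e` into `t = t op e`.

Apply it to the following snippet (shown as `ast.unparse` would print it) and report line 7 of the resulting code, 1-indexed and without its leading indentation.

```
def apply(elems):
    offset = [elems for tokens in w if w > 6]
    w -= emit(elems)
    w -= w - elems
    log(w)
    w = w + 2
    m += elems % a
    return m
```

w = w - (w - elems)

Transformed code:
def apply(elems):
    offset = []
    for tokens in w:
        if w > 6:
            offset.append(elems)
    w = w - emit(elems)
    w = w - (w - elems)
    log(w)
    w = w + 2
    m = m + elems % a
    return m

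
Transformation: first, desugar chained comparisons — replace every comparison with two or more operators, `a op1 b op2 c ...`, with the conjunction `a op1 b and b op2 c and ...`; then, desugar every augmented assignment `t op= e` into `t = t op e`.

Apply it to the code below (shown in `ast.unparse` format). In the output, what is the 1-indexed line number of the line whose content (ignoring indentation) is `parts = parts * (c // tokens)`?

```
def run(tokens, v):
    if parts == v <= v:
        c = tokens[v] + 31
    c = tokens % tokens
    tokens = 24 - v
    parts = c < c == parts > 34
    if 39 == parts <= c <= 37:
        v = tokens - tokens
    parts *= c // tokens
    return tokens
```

Transformed code:
def run(tokens, v):
    if parts == v and v <= v:
        c = tokens[v] + 31
    c = tokens % tokens
    tokens = 24 - v
    parts = c < c and c == parts and (parts > 34)
    if 39 == parts and parts <= c and (c <= 37):
        v = tokens - tokens
    parts = parts * (c // tokens)
    return tokens

9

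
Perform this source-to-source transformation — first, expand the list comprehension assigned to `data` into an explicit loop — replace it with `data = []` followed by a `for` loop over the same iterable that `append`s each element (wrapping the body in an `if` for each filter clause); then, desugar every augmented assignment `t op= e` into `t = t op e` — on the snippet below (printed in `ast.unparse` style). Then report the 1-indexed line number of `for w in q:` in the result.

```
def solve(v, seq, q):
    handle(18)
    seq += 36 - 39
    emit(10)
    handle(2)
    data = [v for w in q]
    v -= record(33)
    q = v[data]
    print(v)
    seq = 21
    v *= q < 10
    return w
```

7

Transformed code:
def solve(v, seq, q):
    handle(18)
    seq = seq + (36 - 39)
    emit(10)
    handle(2)
    data = []
    for w in q:
        data.append(v)
    v = v - record(33)
    q = v[data]
    print(v)
    seq = 21
    v = v * (q < 10)
    return w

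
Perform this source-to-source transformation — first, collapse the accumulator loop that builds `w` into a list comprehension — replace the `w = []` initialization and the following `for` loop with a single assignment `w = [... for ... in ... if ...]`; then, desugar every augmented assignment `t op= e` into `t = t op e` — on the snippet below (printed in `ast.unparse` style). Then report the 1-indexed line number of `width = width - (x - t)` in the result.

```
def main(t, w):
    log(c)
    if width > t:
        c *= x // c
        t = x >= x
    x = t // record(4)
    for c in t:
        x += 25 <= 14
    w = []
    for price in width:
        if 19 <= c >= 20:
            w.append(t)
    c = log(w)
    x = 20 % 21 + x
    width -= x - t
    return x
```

12

Transformed code:
def main(t, w):
    log(c)
    if width > t:
        c = c * (x // c)
        t = x >= x
    x = t // record(4)
    for c in t:
        x = x + (25 <= 14)
    w = [t for price in width if 19 <= c >= 20]
    c = log(w)
    x = 20 % 21 + x
    width = width - (x - t)
    return x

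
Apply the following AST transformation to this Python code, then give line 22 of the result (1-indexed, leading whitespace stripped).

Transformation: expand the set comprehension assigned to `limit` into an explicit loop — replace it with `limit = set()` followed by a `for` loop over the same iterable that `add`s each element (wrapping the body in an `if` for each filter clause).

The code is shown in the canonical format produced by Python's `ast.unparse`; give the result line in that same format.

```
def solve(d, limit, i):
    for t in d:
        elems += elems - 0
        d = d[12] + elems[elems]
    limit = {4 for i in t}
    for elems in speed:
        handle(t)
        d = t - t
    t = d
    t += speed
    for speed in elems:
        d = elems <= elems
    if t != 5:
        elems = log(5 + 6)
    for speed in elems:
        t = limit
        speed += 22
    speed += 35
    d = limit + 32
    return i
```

Transformed code:
def solve(d, limit, i):
    for t in d:
        elems += elems - 0
        d = d[12] + elems[elems]
    limit = set()
    for i in t:
        limit.add(4)
    for elems in speed:
        handle(t)
        d = t - t
    t = d
    t += speed
    for speed in elems:
        d = elems <= elems
    if t != 5:
        elems = log(5 + 6)
    for speed in elems:
        t = limit
        speed += 22
    speed += 35
    d = limit + 32
    return i

return i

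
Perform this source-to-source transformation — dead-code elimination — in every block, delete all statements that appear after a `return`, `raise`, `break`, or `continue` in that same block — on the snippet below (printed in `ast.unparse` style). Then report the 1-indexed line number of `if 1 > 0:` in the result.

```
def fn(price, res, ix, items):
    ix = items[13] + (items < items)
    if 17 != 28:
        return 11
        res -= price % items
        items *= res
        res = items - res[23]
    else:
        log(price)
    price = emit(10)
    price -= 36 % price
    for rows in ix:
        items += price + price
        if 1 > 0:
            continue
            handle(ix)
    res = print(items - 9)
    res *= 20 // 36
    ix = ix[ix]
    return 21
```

11

Transformed code:
def fn(price, res, ix, items):
    ix = items[13] + (items < items)
    if 17 != 28:
        return 11
    else:
        log(price)
    price = emit(10)
    price -= 36 % price
    for rows in ix:
        items += price + price
        if 1 > 0:
            continue
    res = print(items - 9)
    res *= 20 // 36
    ix = ix[ix]
    return 21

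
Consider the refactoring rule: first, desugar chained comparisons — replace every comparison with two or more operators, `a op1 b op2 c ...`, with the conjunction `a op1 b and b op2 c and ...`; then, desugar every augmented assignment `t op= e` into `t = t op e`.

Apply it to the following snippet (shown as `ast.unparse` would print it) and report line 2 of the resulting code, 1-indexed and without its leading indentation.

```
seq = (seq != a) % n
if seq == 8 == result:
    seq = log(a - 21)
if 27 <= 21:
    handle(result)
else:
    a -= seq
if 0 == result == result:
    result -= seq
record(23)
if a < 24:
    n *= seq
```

if seq == 8 and 8 == result:

Transformed code:
seq = (seq != a) % n
if seq == 8 and 8 == result:
    seq = log(a - 21)
if 27 <= 21:
    handle(result)
else:
    a = a - seq
if 0 == result and result == result:
    result = result - seq
record(23)
if a < 24:
    n = n * seq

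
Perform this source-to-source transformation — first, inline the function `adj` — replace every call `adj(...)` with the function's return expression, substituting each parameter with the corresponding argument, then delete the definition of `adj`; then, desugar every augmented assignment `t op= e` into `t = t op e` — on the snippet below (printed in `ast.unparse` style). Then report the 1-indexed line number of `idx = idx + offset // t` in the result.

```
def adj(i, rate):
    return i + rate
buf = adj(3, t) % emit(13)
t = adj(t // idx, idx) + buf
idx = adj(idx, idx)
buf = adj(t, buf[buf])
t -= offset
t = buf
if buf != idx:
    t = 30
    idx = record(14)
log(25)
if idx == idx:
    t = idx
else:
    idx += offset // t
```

14

Transformed code:
buf = (3 + t) % emit(13)
t = t // idx + idx + buf
idx = idx + idx
buf = t + buf[buf]
t = t - offset
t = buf
if buf != idx:
    t = 30
    idx = record(14)
log(25)
if idx == idx:
    t = idx
else:
    idx = idx + offset // t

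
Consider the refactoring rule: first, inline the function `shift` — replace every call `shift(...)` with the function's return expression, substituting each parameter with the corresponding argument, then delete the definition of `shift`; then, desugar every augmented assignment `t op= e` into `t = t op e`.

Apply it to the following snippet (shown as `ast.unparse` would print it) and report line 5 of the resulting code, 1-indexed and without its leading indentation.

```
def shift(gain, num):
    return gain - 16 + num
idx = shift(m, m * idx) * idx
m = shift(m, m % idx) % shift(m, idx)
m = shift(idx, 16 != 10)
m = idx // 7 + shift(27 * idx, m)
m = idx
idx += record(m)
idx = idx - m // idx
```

Transformed code:
idx = (m - 16 + m * idx) * idx
m = (m - 16 + m % idx) % (m - 16 + idx)
m = idx - 16 + (16 != 10)
m = idx // 7 + (27 * idx - 16 + m)
m = idx
idx = idx + record(m)
idx = idx - m // idx

m = idx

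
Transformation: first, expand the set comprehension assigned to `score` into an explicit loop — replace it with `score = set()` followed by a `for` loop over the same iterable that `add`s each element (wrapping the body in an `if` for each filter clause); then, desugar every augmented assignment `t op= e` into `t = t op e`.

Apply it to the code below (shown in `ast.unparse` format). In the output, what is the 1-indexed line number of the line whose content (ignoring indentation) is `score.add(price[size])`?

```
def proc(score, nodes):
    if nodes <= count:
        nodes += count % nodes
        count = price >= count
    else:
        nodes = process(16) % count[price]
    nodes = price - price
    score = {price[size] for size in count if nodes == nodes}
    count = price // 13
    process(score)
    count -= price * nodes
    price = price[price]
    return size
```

11

Transformed code:
def proc(score, nodes):
    if nodes <= count:
        nodes = nodes + count % nodes
        count = price >= count
    else:
        nodes = process(16) % count[price]
    nodes = price - price
    score = set()
    for size in count:
        if nodes == nodes:
            score.add(price[size])
    count = price // 13
    process(score)
    count = count - price * nodes
    price = price[price]
    return size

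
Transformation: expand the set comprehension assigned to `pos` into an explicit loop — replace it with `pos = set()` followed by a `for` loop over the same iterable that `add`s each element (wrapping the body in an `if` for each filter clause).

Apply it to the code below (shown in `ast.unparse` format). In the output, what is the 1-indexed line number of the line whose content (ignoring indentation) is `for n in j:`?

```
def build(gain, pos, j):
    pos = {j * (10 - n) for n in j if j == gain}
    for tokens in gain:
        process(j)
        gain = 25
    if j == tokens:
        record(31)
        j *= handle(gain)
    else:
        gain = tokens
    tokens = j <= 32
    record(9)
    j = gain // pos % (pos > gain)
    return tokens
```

3

Transformed code:
def build(gain, pos, j):
    pos = set()
    for n in j:
        if j == gain:
            pos.add(j * (10 - n))
    for tokens in gain:
        process(j)
        gain = 25
    if j == tokens:
        record(31)
        j *= handle(gain)
    else:
        gain = tokens
    tokens = j <= 32
    record(9)
    j = gain // pos % (pos > gain)
    return tokens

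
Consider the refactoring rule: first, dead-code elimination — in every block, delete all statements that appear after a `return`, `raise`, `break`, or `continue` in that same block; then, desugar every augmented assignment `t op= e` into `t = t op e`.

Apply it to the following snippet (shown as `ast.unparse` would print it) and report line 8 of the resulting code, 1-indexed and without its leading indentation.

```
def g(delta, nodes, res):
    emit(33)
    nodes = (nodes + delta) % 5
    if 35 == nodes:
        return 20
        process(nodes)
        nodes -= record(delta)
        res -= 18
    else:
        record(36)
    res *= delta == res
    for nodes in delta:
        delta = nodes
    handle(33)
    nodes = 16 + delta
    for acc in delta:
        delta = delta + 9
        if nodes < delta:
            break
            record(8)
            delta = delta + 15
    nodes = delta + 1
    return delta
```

res = res * (delta == res)

Transformed code:
def g(delta, nodes, res):
    emit(33)
    nodes = (nodes + delta) % 5
    if 35 == nodes:
        return 20
    else:
        record(36)
    res = res * (delta == res)
    for nodes in delta:
        delta = nodes
    handle(33)
    nodes = 16 + delta
    for acc in delta:
        delta = delta + 9
        if nodes < delta:
            break
    nodes = delta + 1
    return delta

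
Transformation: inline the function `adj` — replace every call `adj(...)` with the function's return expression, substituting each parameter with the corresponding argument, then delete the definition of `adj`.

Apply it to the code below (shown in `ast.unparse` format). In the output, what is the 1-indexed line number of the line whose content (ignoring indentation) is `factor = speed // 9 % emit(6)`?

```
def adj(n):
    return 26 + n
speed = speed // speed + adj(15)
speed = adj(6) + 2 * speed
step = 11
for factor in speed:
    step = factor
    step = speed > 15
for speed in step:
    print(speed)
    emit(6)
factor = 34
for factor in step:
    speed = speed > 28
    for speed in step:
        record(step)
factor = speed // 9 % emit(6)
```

15

Transformed code:
speed = speed // speed + (26 + 15)
speed = 26 + 6 + 2 * speed
step = 11
for factor in speed:
    step = factor
    step = speed > 15
for speed in step:
    print(speed)
    emit(6)
factor = 34
for factor in step:
    speed = speed > 28
    for speed in step:
        record(step)
factor = speed // 9 % emit(6)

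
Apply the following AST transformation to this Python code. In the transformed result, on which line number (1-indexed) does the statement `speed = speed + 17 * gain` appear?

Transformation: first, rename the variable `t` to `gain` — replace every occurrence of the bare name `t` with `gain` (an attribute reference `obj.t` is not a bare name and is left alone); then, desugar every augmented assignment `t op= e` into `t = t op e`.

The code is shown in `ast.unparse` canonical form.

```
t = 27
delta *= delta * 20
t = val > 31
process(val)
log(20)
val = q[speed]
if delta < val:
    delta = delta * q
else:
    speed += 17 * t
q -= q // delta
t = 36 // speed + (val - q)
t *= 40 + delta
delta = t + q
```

Transformed code:
gain = 27
delta = delta * (delta * 20)
gain = val > 31
process(val)
log(20)
val = q[speed]
if delta < val:
    delta = delta * q
else:
    speed = speed + 17 * gain
q = q - q // delta
gain = 36 // speed + (val - q)
gain = gain * (40 + delta)
delta = gain + q

10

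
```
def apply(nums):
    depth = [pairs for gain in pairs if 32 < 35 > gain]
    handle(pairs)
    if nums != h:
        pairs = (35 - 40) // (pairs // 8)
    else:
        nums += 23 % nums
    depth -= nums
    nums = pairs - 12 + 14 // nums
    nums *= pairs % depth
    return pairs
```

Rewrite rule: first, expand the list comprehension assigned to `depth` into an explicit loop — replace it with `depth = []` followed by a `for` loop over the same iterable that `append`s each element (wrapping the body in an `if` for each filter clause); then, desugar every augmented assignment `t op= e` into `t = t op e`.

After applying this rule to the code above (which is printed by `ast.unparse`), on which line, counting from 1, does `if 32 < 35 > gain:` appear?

Transformed code:
def apply(nums):
    depth = []
    for gain in pairs:
        if 32 < 35 > gain:
            depth.append(pairs)
    handle(pairs)
    if nums != h:
        pairs = (35 - 40) // (pairs // 8)
    else:
        nums = nums + 23 % nums
    depth = depth - nums
    nums = pairs - 12 + 14 // nums
    nums = nums * (pairs % depth)
    return pairs

4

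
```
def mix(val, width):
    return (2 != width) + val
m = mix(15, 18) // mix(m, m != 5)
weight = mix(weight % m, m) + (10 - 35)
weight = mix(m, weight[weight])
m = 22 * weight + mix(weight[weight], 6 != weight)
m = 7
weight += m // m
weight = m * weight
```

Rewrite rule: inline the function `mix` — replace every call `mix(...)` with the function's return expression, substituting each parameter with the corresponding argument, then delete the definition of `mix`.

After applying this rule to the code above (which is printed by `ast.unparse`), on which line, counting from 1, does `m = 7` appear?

5

Transformed code:
m = ((2 != 18) + 15) // ((2 != (m != 5)) + m)
weight = (2 != m) + weight % m + (10 - 35)
weight = (2 != weight[weight]) + m
m = 22 * weight + ((2 != (6 != weight)) + weight[weight])
m = 7
weight += m // m
weight = m * weight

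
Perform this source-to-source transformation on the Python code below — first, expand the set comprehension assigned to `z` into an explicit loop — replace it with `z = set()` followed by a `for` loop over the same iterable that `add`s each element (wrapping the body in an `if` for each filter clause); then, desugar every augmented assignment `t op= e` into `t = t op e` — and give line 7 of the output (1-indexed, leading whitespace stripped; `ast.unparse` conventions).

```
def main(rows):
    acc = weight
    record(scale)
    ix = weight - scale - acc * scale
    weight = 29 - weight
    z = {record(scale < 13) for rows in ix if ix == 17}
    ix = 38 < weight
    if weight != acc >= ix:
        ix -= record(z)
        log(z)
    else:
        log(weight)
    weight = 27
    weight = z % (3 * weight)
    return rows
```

Transformed code:
def main(rows):
    acc = weight
    record(scale)
    ix = weight - scale - acc * scale
    weight = 29 - weight
    z = set()
    for rows in ix:
        if ix == 17:
            z.add(record(scale < 13))
    ix = 38 < weight
    if weight != acc >= ix:
        ix = ix - record(z)
        log(z)
    else:
        log(weight)
    weight = 27
    weight = z % (3 * weight)
    return rows

for rows in ix:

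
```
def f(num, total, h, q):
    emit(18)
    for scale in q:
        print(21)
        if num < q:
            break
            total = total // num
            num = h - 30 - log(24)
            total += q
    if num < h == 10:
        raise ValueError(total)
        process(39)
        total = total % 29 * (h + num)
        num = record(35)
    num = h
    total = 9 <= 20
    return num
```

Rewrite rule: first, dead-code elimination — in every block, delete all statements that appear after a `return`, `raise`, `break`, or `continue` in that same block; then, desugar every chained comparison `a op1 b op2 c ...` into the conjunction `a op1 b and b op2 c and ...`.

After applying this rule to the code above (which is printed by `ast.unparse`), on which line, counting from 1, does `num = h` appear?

9

Transformed code:
def f(num, total, h, q):
    emit(18)
    for scale in q:
        print(21)
        if num < q:
            break
    if num < h and h == 10:
        raise ValueError(total)
    num = h
    total = 9 <= 20
    return num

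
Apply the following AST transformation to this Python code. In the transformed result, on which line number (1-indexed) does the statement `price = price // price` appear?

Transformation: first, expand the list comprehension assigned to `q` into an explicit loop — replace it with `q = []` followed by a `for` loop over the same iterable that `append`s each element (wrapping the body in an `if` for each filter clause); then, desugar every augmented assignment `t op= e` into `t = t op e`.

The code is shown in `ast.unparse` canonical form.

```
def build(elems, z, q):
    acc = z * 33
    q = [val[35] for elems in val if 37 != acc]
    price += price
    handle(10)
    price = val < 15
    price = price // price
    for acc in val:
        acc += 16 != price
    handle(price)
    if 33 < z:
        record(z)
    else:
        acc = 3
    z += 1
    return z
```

10

Transformed code:
def build(elems, z, q):
    acc = z * 33
    q = []
    for elems in val:
        if 37 != acc:
            q.append(val[35])
    price = price + price
    handle(10)
    price = val < 15
    price = price // price
    for acc in val:
        acc = acc + (16 != price)
    handle(price)
    if 33 < z:
        record(z)
    else:
        acc = 3
    z = z + 1
    return z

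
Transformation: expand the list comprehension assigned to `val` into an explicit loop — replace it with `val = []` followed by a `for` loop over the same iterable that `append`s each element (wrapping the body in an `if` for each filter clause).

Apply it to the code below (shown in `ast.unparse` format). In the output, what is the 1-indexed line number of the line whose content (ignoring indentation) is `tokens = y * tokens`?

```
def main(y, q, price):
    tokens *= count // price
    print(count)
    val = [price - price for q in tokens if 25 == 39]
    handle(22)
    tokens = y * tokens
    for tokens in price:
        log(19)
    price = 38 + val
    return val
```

Transformed code:
def main(y, q, price):
    tokens *= count // price
    print(count)
    val = []
    for q in tokens:
        if 25 == 39:
            val.append(price - price)
    handle(22)
    tokens = y * tokens
    for tokens in price:
        log(19)
    price = 38 + val
    return val

9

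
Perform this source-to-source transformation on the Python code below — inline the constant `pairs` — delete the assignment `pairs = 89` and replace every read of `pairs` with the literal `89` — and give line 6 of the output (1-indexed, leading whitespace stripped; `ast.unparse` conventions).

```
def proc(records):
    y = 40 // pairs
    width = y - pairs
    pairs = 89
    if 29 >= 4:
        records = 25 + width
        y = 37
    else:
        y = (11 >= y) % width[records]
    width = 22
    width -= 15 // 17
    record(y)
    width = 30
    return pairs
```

Transformed code:
def proc(records):
    y = 40 // 89
    width = y - 89
    if 29 >= 4:
        records = 25 + width
        y = 37
    else:
        y = (11 >= y) % width[records]
    width = 22
    width -= 15 // 17
    record(y)
    width = 30
    return 89

y = 37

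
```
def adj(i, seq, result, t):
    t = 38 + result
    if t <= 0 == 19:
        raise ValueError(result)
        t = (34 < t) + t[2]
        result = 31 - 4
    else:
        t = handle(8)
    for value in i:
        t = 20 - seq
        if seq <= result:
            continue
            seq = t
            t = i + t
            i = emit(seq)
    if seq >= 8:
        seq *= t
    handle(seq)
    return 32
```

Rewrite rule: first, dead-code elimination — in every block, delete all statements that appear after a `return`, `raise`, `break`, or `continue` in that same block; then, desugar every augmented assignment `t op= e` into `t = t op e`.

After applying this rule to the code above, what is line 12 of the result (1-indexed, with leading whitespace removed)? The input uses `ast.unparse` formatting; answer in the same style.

Transformed code:
def adj(i, seq, result, t):
    t = 38 + result
    if t <= 0 == 19:
        raise ValueError(result)
    else:
        t = handle(8)
    for value in i:
        t = 20 - seq
        if seq <= result:
            continue
    if seq >= 8:
        seq = seq * t
    handle(seq)
    return 32

seq = seq * t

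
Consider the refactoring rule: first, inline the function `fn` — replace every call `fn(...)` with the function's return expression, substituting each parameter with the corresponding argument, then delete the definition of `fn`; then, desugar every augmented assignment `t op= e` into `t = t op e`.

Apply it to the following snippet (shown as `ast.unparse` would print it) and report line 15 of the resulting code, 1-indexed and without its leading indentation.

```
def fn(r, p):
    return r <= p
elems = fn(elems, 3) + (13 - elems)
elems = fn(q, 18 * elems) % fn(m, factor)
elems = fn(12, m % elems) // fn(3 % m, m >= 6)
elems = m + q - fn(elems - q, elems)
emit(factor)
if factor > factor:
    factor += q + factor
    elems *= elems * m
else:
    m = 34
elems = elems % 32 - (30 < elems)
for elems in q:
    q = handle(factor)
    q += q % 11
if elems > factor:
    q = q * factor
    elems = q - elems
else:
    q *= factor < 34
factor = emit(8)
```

Transformed code:
elems = (elems <= 3) + (13 - elems)
elems = (q <= 18 * elems) % (m <= factor)
elems = (12 <= m % elems) // (3 % m <= (m >= 6))
elems = m + q - (elems - q <= elems)
emit(factor)
if factor > factor:
    factor = factor + (q + factor)
    elems = elems * (elems * m)
else:
    m = 34
elems = elems % 32 - (30 < elems)
for elems in q:
    q = handle(factor)
    q = q + q % 11
if elems > factor:
    q = q * factor
    elems = q - elems
else:
    q = q * (factor < 34)
factor = emit(8)

if elems > factor:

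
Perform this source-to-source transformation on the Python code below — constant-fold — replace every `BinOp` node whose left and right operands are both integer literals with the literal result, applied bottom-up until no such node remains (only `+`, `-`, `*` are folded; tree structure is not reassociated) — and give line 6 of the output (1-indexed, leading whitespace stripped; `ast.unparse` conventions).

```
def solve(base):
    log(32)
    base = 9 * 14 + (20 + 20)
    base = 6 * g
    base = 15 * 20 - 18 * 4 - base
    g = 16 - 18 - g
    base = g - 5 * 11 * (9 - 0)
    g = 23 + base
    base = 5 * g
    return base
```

Transformed code:
def solve(base):
    log(32)
    base = 166
    base = 6 * g
    base = 228 - base
    g = -2 - g
    base = g - 495
    g = 23 + base
    base = 5 * g
    return base

g = -2 - g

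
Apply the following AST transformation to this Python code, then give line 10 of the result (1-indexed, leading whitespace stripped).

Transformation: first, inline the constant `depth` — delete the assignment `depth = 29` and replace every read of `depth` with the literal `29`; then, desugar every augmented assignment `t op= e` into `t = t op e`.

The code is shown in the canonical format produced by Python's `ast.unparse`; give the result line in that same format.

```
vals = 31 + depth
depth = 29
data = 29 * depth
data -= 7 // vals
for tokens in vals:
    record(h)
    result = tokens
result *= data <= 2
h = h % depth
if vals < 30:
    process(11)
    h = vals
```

process(11)

Transformed code:
vals = 31 + 29
data = 29 * 29
data = data - 7 // vals
for tokens in vals:
    record(h)
    result = tokens
result = result * (data <= 2)
h = h % 29
if vals < 30:
    process(11)
    h = vals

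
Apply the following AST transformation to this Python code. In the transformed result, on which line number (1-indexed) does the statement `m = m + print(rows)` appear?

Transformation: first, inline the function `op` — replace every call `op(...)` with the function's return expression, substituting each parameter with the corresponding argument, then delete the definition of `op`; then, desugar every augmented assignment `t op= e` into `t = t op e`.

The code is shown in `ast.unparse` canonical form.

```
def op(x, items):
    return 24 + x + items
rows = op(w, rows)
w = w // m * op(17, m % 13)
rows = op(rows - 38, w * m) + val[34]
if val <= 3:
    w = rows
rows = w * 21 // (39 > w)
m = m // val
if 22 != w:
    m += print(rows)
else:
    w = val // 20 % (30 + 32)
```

Transformed code:
rows = 24 + w + rows
w = w // m * (24 + 17 + m % 13)
rows = 24 + (rows - 38) + w * m + val[34]
if val <= 3:
    w = rows
rows = w * 21 // (39 > w)
m = m // val
if 22 != w:
    m = m + print(rows)
else:
    w = val // 20 % (30 + 32)

9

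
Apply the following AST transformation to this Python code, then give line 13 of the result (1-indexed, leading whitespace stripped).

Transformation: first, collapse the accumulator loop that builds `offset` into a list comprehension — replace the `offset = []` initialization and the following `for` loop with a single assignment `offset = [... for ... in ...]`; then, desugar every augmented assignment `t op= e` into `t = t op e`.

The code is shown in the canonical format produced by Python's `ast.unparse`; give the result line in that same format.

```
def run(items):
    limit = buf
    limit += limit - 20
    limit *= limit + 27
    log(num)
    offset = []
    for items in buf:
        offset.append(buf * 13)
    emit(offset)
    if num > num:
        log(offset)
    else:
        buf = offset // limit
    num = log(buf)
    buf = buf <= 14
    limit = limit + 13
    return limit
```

Transformed code:
def run(items):
    limit = buf
    limit = limit + (limit - 20)
    limit = limit * (limit + 27)
    log(num)
    offset = [buf * 13 for items in buf]
    emit(offset)
    if num > num:
        log(offset)
    else:
        buf = offset // limit
    num = log(buf)
    buf = buf <= 14
    limit = limit + 13
    return limit

buf = buf <= 14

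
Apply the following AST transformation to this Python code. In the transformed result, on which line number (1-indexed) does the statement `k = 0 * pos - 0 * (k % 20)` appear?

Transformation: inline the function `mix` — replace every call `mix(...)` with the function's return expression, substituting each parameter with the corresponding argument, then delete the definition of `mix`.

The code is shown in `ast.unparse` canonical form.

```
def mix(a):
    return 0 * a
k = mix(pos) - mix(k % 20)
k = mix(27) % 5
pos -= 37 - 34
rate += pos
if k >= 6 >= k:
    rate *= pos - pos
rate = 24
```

1

Transformed code:
k = 0 * pos - 0 * (k % 20)
k = 0 * 27 % 5
pos -= 37 - 34
rate += pos
if k >= 6 >= k:
    rate *= pos - pos
rate = 24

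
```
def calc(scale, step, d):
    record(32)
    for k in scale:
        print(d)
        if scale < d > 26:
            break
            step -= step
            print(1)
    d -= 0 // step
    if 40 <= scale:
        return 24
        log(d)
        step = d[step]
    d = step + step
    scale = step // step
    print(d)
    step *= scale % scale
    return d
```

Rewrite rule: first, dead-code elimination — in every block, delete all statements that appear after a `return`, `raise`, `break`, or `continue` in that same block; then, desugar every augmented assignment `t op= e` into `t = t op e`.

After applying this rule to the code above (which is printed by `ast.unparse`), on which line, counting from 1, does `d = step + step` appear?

10

Transformed code:
def calc(scale, step, d):
    record(32)
    for k in scale:
        print(d)
        if scale < d > 26:
            break
    d = d - 0 // step
    if 40 <= scale:
        return 24
    d = step + step
    scale = step // step
    print(d)
    step = step * (scale % scale)
    return d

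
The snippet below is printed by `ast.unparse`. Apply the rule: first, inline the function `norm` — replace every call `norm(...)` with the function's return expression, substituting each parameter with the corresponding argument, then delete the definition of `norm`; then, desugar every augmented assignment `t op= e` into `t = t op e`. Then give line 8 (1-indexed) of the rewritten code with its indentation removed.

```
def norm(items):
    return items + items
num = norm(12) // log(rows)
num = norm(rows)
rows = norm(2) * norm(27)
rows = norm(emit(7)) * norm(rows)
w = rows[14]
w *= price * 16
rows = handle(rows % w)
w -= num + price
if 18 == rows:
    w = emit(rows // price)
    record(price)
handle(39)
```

Transformed code:
num = (12 + 12) // log(rows)
num = rows + rows
rows = (2 + 2) * (27 + 27)
rows = (emit(7) + emit(7)) * (rows + rows)
w = rows[14]
w = w * (price * 16)
rows = handle(rows % w)
w = w - (num + price)
if 18 == rows:
    w = emit(rows // price)
    record(price)
handle(39)

w = w - (num + price)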